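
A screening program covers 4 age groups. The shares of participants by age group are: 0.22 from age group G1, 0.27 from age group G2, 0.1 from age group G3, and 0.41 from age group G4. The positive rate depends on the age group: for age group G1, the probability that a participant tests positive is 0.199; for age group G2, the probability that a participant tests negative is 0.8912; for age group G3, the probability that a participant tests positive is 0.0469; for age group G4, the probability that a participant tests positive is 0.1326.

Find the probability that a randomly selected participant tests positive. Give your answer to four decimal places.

0.1322

P(T|G2) = 1 − 0.8912 = 0.1088.
P(T) = P(T|G1)·P(G1) + P(T|G2)·P(G2) + P(T|G3)·P(G3) + P(T|G4)·P(G4)
      = 0.199·0.22 + 0.1088·0.27 + 0.0469·0.1 + 0.1326·0.41
      = 0.04378 + 0.029376 + 0.00469 + 0.054366 = 0.132212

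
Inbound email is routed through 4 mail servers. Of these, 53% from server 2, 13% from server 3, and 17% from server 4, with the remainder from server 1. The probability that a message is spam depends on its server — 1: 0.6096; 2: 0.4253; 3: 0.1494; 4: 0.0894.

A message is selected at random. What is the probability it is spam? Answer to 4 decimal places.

P(1) = 1 − (0.53 + 0.13 + 0.17) = 0.17.
P(S) = P(S|1)·P(1) + P(S|2)·P(2) + P(S|3)·P(3) + P(S|4)·P(4)
      = 0.6096·0.17 + 0.4253·0.53 + 0.1494·0.13 + 0.0894·0.17
      = 0.103632 + 0.225409 + 0.019422 + 0.015198 = 0.363661

P(S) ≈ 0.3637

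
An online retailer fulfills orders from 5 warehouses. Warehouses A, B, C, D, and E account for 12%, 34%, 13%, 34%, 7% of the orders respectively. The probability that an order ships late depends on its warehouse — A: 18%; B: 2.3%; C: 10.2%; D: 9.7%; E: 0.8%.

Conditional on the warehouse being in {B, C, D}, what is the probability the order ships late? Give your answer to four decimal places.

Let S = {B, C, D}.
P(S) = 0.34 + 0.13 + 0.34 = 0.81.
P(L ∩ S) = 0.023·0.34 + 0.102·0.13 + 0.097·0.34 = 0.00782 + 0.01326 + 0.03298 = 0.05406.
P(L | S) = 0.05406 / 0.81 = 0.066741…

P(L|S) ≈ 0.0667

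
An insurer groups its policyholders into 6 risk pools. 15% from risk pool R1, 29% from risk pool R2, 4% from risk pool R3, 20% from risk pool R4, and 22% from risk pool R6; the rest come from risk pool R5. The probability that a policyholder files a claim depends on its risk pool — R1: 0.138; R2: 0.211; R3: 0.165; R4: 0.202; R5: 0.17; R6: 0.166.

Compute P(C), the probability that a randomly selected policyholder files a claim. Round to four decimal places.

0.1824

P(R5) = 1 − (0.15 + 0.29 + 0.04 + 0.2 + 0.22) = 0.1.
P(C) = P(C|R1)·P(R1) + P(C|R2)·P(R2) + P(C|R3)·P(R3) + P(C|R4)·P(R4) + P(C|R5)·P(R5) + P(C|R6)·P(R6)
      = 0.138·0.15 + 0.211·0.29 + 0.165·0.04 + 0.202·0.2 + 0.17·0.1 + 0.166·0.22
      = 0.0207 + 0.06119 + 0.0066 + 0.0404 + 0.017 + 0.03652 = 0.18241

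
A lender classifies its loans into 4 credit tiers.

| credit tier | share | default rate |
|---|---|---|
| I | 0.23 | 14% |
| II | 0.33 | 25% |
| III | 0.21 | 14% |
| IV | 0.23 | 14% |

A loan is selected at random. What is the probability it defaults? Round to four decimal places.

Using total probability over the partition,
P(D) = P(D|I)·P(I) + P(D|II)·P(II) + P(D|III)·P(III) + P(D|IV)·P(IV)
      = 0.14·0.23 + 0.25·0.33 + 0.14·0.21 + 0.14·0.23
      = 0.0322 + 0.0825 + 0.0294 + 0.0322 = 0.1763

0.1763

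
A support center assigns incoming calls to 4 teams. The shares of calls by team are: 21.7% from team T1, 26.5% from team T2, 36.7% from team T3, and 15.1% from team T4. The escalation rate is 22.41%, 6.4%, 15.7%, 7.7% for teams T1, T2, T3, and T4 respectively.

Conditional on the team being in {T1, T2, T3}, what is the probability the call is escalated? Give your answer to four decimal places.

0.1451

Let S = {T1, T2, T3}.
P(S) = 0.217 + 0.265 + 0.367 = 0.849.
P(E ∩ S) = 0.2241·0.217 + 0.064·0.265 + 0.157·0.367 = 0.0486297 + 0.01696 + 0.057619 = 0.1232087.
P(E | S) = 0.1232087 / 0.849 = 0.145122…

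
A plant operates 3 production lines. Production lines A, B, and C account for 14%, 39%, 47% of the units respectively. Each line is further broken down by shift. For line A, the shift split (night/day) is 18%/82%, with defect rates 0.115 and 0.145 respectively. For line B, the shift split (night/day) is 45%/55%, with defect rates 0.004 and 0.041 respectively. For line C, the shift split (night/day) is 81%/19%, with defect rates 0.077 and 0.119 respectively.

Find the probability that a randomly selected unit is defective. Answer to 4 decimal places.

P(D|A) = 0.18·0.115 + 0.82·0.145 = 0.0207 + 0.1189 = 0.1396
P(D|B) = 0.45·0.004 + 0.55·0.041 = 0.0018 + 0.02255 = 0.02435
P(D|C) = 0.81·0.077 + 0.19·0.119 = 0.06237 + 0.02261 = 0.08498
Then overall,
P(D) = 0.14·0.1396 + 0.39·0.02435 + 0.47·0.08498
      = 0.019544 + 0.0094965 + 0.0399406 = 0.0689811

0.0690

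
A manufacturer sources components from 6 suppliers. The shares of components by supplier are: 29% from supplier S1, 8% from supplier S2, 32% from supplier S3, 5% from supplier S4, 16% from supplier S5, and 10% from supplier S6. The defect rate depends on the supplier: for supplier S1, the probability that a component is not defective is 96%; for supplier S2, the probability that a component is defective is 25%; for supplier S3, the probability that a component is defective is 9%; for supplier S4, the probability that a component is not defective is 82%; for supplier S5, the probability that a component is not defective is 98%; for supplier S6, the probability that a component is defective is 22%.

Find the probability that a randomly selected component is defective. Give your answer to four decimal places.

0.0946

P(D|S1) = 1 − 0.96 = 0.04.
P(D|S4) = 1 − 0.82 = 0.18.
P(D|S5) = 1 − 0.98 = 0.02.
By the law of total probability,
P(D) = P(D|S1)·P(S1) + P(D|S2)·P(S2) + P(D|S3)·P(S3) + P(D|S4)·P(S4) + P(D|S5)·P(S5) + P(D|S6)·P(S6)
      = 0.04·0.29 + 0.25·0.08 + 0.09·0.32 + 0.18·0.05 + 0.02·0.16 + 0.22·0.1
      = 0.0116 + 0.02 + 0.0288 + 0.009 + 0.0032 + 0.022 = 0.0946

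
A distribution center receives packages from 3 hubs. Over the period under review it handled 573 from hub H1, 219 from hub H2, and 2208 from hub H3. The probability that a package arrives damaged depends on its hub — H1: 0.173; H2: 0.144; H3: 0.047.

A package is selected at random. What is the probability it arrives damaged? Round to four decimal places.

Total: 573 + 219 + 2208 = 3000.
P(H1) = 573/3000 = 0.191. P(H2) = 219/3000 = 0.073. P(H3) = 2208/3000 = 0.736.
P(D) = P(D|H1)·P(H1) + P(D|H2)·P(H2) + P(D|H3)·P(H3)
      = 0.173·0.191 + 0.144·0.073 + 0.047·0.736
      = 0.033043 + 0.010512 + 0.034592 = 0.078147

0.0781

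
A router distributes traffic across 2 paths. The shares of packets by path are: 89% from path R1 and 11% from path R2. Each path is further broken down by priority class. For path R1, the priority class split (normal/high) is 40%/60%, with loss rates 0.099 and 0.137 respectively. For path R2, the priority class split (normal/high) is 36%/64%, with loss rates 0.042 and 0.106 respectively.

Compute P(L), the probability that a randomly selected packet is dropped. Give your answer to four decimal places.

P(L) ≈ 0.1175

P(L|R1) = 0.4·0.099 + 0.6·0.137 = 0.0396 + 0.0822 = 0.1218
P(L|R2) = 0.36·0.042 + 0.64·0.106 = 0.01512 + 0.06784 = 0.08296
Then overall,
P(L) = 0.89·0.1218 + 0.11·0.08296
      = 0.108402 + 0.0091256 = 0.1175276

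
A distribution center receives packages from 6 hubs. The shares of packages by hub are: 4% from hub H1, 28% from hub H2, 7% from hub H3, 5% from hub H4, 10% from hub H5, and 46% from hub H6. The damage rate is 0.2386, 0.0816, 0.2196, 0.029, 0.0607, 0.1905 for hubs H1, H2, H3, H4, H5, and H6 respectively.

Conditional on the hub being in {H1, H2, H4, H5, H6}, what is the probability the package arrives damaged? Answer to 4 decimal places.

P(D|S) ≈ 0.1371

Let S = {H1, H2, H4, H5, H6}.
P(S) = 0.04 + 0.28 + 0.05 + 0.1 + 0.46 = 0.93.
P(D ∩ S) = 0.2386·0.04 + 0.0816·0.28 + 0.029·0.05 + 0.0607·0.1 + 0.1905·0.46 = 0.009544 + 0.022848 + 0.00145 + 0.00607 + 0.08763 = 0.127542.
P(D | S) = 0.127542 / 0.93 = 0.137142…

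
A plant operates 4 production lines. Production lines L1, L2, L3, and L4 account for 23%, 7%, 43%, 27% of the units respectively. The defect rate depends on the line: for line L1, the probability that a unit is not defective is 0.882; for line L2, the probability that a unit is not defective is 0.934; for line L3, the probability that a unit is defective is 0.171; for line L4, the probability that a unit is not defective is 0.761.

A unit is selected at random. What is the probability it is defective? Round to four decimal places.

P(D) ≈ 0.1698

P(D|L1) = 1 − 0.882 = 0.118.
P(D|L2) = 1 − 0.934 = 0.066.
P(D|L4) = 1 − 0.761 = 0.239.
P(D) = P(D|L1)·P(L1) + P(D|L2)·P(L2) + P(D|L3)·P(L3) + P(D|L4)·P(L4)
      = 0.118·0.23 + 0.066·0.07 + 0.171·0.43 + 0.239·0.27
      = 0.02714 + 0.00462 + 0.07353 + 0.06453 = 0.16982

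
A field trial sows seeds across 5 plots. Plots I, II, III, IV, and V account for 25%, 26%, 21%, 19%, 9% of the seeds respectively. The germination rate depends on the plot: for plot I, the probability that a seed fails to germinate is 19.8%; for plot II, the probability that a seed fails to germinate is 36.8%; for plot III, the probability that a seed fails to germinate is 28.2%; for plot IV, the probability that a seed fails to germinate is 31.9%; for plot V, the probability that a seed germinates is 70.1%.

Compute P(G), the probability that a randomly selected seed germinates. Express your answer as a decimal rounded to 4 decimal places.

P(G|I) = 1 − 0.198 = 0.802.
P(G|II) = 1 − 0.368 = 0.632.
P(G|III) = 1 − 0.282 = 0.718.
P(G|IV) = 1 − 0.319 = 0.681.
Using total probability over the partition,
P(G) = P(G|I)·P(I) + P(G|II)·P(II) + P(G|III)·P(III) + P(G|IV)·P(IV) + P(G|V)·P(V)
      = 0.802·0.25 + 0.632·0.26 + 0.718·0.21 + 0.681·0.19 + 0.701·0.09
      = 0.2005 + 0.16432 + 0.15078 + 0.12939 + 0.06309 = 0.70808

0.7081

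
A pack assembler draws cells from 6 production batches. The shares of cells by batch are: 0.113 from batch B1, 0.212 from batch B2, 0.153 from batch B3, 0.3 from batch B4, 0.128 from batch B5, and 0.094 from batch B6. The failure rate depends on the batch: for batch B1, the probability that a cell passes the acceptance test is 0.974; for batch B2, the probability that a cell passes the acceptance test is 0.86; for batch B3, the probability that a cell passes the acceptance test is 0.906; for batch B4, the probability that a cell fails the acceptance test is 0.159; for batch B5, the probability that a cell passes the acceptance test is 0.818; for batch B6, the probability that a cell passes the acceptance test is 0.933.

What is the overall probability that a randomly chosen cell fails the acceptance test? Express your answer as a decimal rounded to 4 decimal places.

P(F|B1) = 1 − 0.974 = 0.026.
P(F|B2) = 1 − 0.86 = 0.14.
P(F|B3) = 1 − 0.906 = 0.094.
P(F|B5) = 1 − 0.818 = 0.182.
P(F|B6) = 1 − 0.933 = 0.067.
P(F) = P(F|B1)·P(B1) + P(F|B2)·P(B2) + P(F|B3)·P(B3) + P(F|B4)·P(B4) + P(F|B5)·P(B5) + P(F|B6)·P(B6)
      = 0.026·0.113 + 0.14·0.212 + 0.094·0.153 + 0.159·0.3 + 0.182·0.128 + 0.067·0.094
      = 0.002938 + 0.02968 + 0.014382 + 0.0477 + 0.023296 + 0.006298 = 0.124294

0.1243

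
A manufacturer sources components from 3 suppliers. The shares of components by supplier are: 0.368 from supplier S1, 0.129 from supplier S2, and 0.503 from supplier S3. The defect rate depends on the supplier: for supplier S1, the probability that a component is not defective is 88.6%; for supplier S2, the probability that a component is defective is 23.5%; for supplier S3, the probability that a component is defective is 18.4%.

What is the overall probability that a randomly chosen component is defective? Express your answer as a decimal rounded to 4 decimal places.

P(D|S1) = 1 − 0.886 = 0.114.
P(D) = P(D|S1)·P(S1) + P(D|S2)·P(S2) + P(D|S3)·P(S3)
      = 0.114·0.368 + 0.235·0.129 + 0.184·0.503
      = 0.041952 + 0.030315 + 0.092552 = 0.164819

0.1648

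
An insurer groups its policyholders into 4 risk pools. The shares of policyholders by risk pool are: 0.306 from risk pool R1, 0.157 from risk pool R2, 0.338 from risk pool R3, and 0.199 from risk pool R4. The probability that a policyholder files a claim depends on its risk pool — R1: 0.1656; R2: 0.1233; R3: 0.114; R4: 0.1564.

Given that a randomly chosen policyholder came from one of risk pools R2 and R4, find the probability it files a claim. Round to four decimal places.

Let S = {R2, R4}.
P(S) = 0.157 + 0.199 = 0.356.
P(C ∩ S) = 0.1233·0.157 + 0.1564·0.199 = 0.0193581 + 0.0311236 = 0.0504817.
P(C | S) = 0.0504817 / 0.356 = 0.141803…

P(C|S) ≈ 0.1418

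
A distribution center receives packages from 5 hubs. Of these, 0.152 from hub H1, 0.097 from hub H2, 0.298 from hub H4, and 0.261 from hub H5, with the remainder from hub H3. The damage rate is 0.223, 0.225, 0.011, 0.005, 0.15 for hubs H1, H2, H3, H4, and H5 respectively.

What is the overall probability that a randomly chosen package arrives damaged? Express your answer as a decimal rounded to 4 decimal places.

P(D) ≈ 0.0985

P(H3) = 1 − (0.152 + 0.097 + 0.298 + 0.261) = 0.192.
By the law of total probability,
P(D) = P(D|H1)·P(H1) + P(D|H2)·P(H2) + P(D|H3)·P(H3) + P(D|H4)·P(H4) + P(D|H5)·P(H5)
      = 0.223·0.152 + 0.225·0.097 + 0.011·0.192 + 0.005·0.298 + 0.15·0.261
      = 0.033896 + 0.021825 + 0.002112 + 0.00149 + 0.03915 = 0.098473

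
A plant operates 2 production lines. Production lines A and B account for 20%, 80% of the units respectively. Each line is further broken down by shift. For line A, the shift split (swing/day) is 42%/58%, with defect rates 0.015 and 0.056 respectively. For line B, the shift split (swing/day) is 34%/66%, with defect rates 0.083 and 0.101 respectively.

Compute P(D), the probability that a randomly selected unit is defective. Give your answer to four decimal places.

P(D|A) = 0.42·0.015 + 0.58·0.056 = 0.0063 + 0.03248 = 0.03878
P(D|B) = 0.34·0.083 + 0.66·0.101 = 0.02822 + 0.06666 = 0.09488
Then overall,
P(D) = 0.2·0.03878 + 0.8·0.09488
      = 0.007756 + 0.075904 = 0.08366

P(D) ≈ 0.0837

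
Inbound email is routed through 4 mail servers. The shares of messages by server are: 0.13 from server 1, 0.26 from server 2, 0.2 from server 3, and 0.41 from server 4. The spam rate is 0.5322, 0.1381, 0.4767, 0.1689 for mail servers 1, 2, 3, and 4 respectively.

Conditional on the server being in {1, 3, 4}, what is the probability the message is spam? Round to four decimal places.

Let J = {1, 3, 4}.
P(J) = 0.13 + 0.2 + 0.41 = 0.74.
P(S ∩ J) = 0.5322·0.13 + 0.4767·0.2 + 0.1689·0.41 = 0.069186 + 0.09534 + 0.069249 = 0.233775.
P(S | J) = 0.233775 / 0.74 = 0.315912…

0.3159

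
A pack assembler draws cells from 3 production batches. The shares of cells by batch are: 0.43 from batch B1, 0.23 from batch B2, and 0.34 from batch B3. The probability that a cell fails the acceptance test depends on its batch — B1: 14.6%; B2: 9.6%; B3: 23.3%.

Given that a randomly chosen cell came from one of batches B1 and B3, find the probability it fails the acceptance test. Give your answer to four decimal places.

Let S = {B1, B3}.
P(S) = 0.43 + 0.34 = 0.77.
P(F ∩ S) = 0.146·0.43 + 0.233·0.34 = 0.06278 + 0.07922 = 0.142.
P(F | S) = 0.142 / 0.77 = 0.184416…

0.1844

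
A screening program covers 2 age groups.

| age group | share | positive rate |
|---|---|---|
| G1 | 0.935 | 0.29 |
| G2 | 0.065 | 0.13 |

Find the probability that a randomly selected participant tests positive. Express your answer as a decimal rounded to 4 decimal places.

0.2796

P(T) = P(T|G1)·P(G1) + P(T|G2)·P(G2)
      = 0.29·0.935 + 0.13·0.065
      = 0.27115 + 0.00845 = 0.2796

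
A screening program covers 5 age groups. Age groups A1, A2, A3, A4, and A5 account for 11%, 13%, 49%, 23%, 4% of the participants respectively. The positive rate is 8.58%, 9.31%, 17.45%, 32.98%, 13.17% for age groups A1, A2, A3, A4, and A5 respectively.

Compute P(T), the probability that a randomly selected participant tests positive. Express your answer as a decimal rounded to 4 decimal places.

P(T) ≈ 0.1882

Summing over the partition,
P(T) = P(T|A1)·P(A1) + P(T|A2)·P(A2) + P(T|A3)·P(A3) + P(T|A4)·P(A4) + P(T|A5)·P(A5)
      = 0.0858·0.11 + 0.0931·0.13 + 0.1745·0.49 + 0.3298·0.23 + 0.1317·0.04
      = 0.009438 + 0.012103 + 0.085505 + 0.075854 + 0.005268 = 0.188168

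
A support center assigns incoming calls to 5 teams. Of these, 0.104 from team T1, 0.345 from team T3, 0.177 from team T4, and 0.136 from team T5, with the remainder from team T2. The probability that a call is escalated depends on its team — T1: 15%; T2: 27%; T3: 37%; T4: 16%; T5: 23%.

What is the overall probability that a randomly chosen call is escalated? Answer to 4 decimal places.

P(E) ≈ 0.2671

P(T2) = 1 − (0.104 + 0.345 + 0.177 + 0.136) = 0.238.
Using total probability over the partition,
P(E) = P(E|T1)·P(T1) + P(E|T2)·P(T2) + P(E|T3)·P(T3) + P(E|T4)·P(T4) + P(E|T5)·P(T5)
      = 0.15·0.104 + 0.27·0.238 + 0.37·0.345 + 0.16·0.177 + 0.23·0.136
      = 0.0156 + 0.06426 + 0.12765 + 0.02832 + 0.03128 = 0.26711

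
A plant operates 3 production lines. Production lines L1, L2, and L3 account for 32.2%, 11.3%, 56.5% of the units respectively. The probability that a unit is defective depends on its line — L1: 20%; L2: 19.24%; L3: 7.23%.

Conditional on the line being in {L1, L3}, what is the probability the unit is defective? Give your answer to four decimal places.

Let S = {L1, L3}.
P(S) = 0.322 + 0.565 = 0.887.
P(D ∩ S) = 0.2·0.322 + 0.0723·0.565 = 0.0644 + 0.0408495 = 0.1052495.
P(D | S) = 0.1052495 / 0.887 = 0.118658…

P(D|S) ≈ 0.1187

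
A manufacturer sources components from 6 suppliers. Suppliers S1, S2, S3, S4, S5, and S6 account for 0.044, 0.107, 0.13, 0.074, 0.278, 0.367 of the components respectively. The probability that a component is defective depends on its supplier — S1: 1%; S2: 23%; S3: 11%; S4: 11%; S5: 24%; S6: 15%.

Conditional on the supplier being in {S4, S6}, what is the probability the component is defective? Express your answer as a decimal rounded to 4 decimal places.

Let S = {S4, S6}.
P(S) = 0.074 + 0.367 = 0.441.
P(D ∩ S) = 0.11·0.074 + 0.15·0.367 = 0.00814 + 0.05505 = 0.06319.
P(D | S) = 0.06319 / 0.441 = 0.143288…

P(D|S) ≈ 0.1433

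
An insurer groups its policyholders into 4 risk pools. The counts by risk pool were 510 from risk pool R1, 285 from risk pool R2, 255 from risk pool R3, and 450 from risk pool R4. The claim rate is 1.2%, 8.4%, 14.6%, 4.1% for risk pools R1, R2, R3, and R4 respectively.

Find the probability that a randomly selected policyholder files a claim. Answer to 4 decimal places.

Total: 510 + 285 + 255 + 450 = 1500.
P(R1) = 510/1500 = 0.34. P(R2) = 285/1500 = 0.19. P(R3) = 255/1500 = 0.17. P(R4) = 450/1500 = 0.3.
P(C) = P(C|R1)·P(R1) + P(C|R2)·P(R2) + P(C|R3)·P(R3) + P(C|R4)·P(R4)
      = 0.012·0.34 + 0.084·0.19 + 0.146·0.17 + 0.041·0.3
      = 0.00408 + 0.01596 + 0.02482 + 0.0123 = 0.05716

0.0572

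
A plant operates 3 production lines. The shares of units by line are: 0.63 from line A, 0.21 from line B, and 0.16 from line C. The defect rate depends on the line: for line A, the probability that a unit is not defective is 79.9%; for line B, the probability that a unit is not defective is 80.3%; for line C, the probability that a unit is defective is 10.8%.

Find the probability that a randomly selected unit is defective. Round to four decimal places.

P(D|A) = 1 − 0.799 = 0.201.
P(D|B) = 1 − 0.803 = 0.197.
By the law of total probability,
P(D) = P(D|A)·P(A) + P(D|B)·P(B) + P(D|C)·P(C)
      = 0.201·0.63 + 0.197·0.21 + 0.108·0.16
      = 0.12663 + 0.04137 + 0.01728 = 0.18528

0.1853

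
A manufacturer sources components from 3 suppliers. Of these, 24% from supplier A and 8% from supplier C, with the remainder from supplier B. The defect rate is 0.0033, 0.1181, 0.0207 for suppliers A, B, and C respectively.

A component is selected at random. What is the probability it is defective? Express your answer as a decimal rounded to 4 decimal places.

P(D) ≈ 0.0828

P(B) = 1 − (0.24 + 0.08) = 0.68.
By the law of total probability,
P(D) = P(D|A)·P(A) + P(D|B)·P(B) + P(D|C)·P(C)
      = 0.0033·0.24 + 0.1181·0.68 + 0.0207·0.08
      = 0.000792 + 0.080308 + 0.001656 = 0.082756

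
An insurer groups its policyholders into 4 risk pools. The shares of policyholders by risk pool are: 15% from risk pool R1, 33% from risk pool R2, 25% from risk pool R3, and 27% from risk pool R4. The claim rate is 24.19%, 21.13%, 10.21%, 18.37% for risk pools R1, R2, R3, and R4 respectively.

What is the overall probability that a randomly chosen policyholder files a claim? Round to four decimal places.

P(C) = P(C|R1)·P(R1) + P(C|R2)·P(R2) + P(C|R3)·P(R3) + P(C|R4)·P(R4)
      = 0.2419·0.15 + 0.2113·0.33 + 0.1021·0.25 + 0.1837·0.27
      = 0.036285 + 0.069729 + 0.025525 + 0.049599 = 0.181138

P(C) ≈ 0.1811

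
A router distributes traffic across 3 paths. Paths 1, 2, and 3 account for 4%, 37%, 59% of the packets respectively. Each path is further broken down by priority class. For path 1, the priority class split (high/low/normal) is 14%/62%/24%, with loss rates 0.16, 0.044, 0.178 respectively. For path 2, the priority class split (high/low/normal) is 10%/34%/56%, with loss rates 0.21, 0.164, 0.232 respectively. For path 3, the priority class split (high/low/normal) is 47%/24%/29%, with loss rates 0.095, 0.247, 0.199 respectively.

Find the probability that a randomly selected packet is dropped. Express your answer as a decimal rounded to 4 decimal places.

P(L|1) = 0.14·0.16 + 0.62·0.044 + 0.24·0.178 = 0.0224 + 0.02728 + 0.04272 = 0.0924
P(L|2) = 0.1·0.21 + 0.34·0.164 + 0.56·0.232 = 0.021 + 0.05576 + 0.12992 = 0.20668
P(L|3) = 0.47·0.095 + 0.24·0.247 + 0.29·0.199 = 0.04465 + 0.05928 + 0.05771 = 0.16164
By total probability over the outer partition,
P(L) = 0.04·0.0924 + 0.37·0.20668 + 0.59·0.16164
      = 0.003696 + 0.0764716 + 0.0953676 = 0.1755352

P(L) ≈ 0.1755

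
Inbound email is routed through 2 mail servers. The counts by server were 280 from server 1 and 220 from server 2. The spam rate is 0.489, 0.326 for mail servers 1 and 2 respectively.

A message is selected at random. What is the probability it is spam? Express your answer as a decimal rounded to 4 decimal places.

0.4173

Total: 280 + 220 = 500.
P(1) = 280/500 = 0.56. P(2) = 220/500 = 0.44.
P(S) = P(S|1)·P(1) + P(S|2)·P(2)
      = 0.489·0.56 + 0.326·0.44
      = 0.27384 + 0.14344 = 0.41728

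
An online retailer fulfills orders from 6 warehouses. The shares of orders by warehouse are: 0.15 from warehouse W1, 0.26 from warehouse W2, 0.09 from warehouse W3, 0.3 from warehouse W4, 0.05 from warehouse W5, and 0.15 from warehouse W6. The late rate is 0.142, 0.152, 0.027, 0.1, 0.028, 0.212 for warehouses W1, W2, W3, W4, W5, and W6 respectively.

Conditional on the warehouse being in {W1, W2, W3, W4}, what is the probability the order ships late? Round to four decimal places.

0.1166

Let S = {W1, W2, W3, W4}.
P(S) = 0.15 + 0.26 + 0.09 + 0.3 = 0.8.
P(L ∩ S) = 0.142·0.15 + 0.152·0.26 + 0.027·0.09 + 0.1·0.3 = 0.0213 + 0.03952 + 0.00243 + 0.03 = 0.09325.
P(L | S) = 0.09325 / 0.8 = 0.116563…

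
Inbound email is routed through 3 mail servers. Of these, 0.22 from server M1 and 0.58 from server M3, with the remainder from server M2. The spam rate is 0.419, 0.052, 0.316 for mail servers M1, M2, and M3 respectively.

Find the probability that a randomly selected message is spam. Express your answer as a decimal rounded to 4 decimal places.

P(M2) = 1 − (0.22 + 0.58) = 0.2.
P(S) = P(S|M1)·P(M1) + P(S|M2)·P(M2) + P(S|M3)·P(M3)
      = 0.419·0.22 + 0.052·0.2 + 0.316·0.58
      = 0.09218 + 0.0104 + 0.18328 = 0.28586

0.2859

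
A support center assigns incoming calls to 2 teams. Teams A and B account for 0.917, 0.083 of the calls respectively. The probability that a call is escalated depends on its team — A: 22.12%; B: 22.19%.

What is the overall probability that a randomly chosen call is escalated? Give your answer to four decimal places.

0.2213

Using total probability over the partition,
P(E) = P(E|A)·P(A) + P(E|B)·P(B)
      = 0.2212·0.917 + 0.2219·0.083
      = 0.2028404 + 0.0184177 = 0.2212581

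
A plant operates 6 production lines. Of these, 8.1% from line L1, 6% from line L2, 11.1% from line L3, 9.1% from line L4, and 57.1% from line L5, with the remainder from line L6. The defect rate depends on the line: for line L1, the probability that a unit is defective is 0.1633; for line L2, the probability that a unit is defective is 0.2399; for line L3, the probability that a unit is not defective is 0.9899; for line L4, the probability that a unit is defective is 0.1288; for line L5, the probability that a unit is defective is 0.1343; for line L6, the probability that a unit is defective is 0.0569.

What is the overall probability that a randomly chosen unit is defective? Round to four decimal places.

P(L6) = 1 − (0.081 + 0.06 + 0.111 + 0.091 + 0.571) = 0.086.
P(D|L3) = 1 − 0.9899 = 0.0101.
P(D) = P(D|L1)·P(L1) + P(D|L2)·P(L2) + P(D|L3)·P(L3) + P(D|L4)·P(L4) + P(D|L5)·P(L5) + P(D|L6)·P(L6)
      = 0.1633·0.081 + 0.2399·0.06 + 0.0101·0.111 + 0.1288·0.091 + 0.1343·0.571 + 0.0569·0.086
      = 0.0132273 + 0.014394 + 0.0011211 + 0.0117208 + 0.0766853 + 0.0048934 = 0.1220419

P(D) ≈ 0.1220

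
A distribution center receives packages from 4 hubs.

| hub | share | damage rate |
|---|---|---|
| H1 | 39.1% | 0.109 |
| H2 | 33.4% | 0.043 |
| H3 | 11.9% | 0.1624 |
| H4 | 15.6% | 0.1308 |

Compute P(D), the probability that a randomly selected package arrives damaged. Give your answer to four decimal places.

Summing over the partition,
P(D) = P(D|H1)·P(H1) + P(D|H2)·P(H2) + P(D|H3)·P(H3) + P(D|H4)·P(H4)
      = 0.109·0.391 + 0.043·0.334 + 0.1624·0.119 + 0.1308·0.156
      = 0.042619 + 0.014362 + 0.0193256 + 0.0204048 = 0.0967114

0.0967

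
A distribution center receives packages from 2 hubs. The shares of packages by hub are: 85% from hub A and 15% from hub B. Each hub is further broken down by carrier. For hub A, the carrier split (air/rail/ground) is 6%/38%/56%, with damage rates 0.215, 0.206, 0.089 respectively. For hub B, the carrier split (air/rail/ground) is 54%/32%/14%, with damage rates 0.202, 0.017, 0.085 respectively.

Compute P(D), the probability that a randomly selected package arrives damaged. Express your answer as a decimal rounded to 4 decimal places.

P(D|A) = 0.06·0.215 + 0.38·0.206 + 0.56·0.089 = 0.0129 + 0.07828 + 0.04984 = 0.14102
P(D|B) = 0.54·0.202 + 0.32·0.017 + 0.14·0.085 = 0.10908 + 0.00544 + 0.0119 = 0.12642
By total probability over the outer partition,
P(D) = 0.85·0.14102 + 0.15·0.12642
      = 0.119867 + 0.018963 = 0.13883

0.1388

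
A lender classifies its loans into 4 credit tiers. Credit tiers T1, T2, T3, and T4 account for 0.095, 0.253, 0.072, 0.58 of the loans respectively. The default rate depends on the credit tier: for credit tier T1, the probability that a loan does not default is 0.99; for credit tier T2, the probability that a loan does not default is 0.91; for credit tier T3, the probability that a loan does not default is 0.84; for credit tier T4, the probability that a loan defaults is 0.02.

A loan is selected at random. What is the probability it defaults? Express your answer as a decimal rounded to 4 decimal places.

P(D|T1) = 1 − 0.99 = 0.01.
P(D|T2) = 1 − 0.91 = 0.09.
P(D|T3) = 1 − 0.84 = 0.16.
Summing over the partition,
P(D) = P(D|T1)·P(T1) + P(D|T2)·P(T2) + P(D|T3)·P(T3) + P(D|T4)·P(T4)
      = 0.01·0.095 + 0.09·0.253 + 0.16·0.072 + 0.02·0.58
      = 0.00095 + 0.02277 + 0.01152 + 0.0116 = 0.04684

0.0468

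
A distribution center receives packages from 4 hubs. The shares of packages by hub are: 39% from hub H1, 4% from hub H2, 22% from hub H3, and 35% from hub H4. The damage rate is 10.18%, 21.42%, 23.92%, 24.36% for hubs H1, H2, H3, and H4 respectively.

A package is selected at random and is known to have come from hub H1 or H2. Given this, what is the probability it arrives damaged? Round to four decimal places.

Let S = {H1, H2}.
P(S) = 0.39 + 0.04 = 0.43.
P(D ∩ S) = 0.1018·0.39 + 0.2142·0.04 = 0.039702 + 0.008568 = 0.04827.
P(D | S) = 0.04827 / 0.43 = 0.112256…

P(D|S) ≈ 0.1123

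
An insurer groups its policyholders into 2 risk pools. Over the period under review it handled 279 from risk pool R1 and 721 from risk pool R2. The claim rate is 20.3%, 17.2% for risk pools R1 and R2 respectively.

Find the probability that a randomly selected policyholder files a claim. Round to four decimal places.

P(C) ≈ 0.1806

Total: 279 + 721 = 1000.
P(R1) = 279/1000 = 0.279. P(R2) = 721/1000 = 0.721.
Summing over the partition,
P(C) = P(C|R1)·P(R1) + P(C|R2)·P(R2)
      = 0.203·0.279 + 0.172·0.721
      = 0.056637 + 0.124012 = 0.180649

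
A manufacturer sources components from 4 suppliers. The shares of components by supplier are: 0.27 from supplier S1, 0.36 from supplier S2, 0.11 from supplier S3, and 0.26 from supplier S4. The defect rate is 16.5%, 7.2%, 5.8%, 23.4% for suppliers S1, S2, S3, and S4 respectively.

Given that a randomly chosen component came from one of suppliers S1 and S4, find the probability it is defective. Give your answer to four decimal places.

Let S = {S1, S4}.
P(S) = 0.27 + 0.26 = 0.53.
P(D ∩ S) = 0.165·0.27 + 0.234·0.26 = 0.04455 + 0.06084 = 0.10539.
P(D | S) = 0.10539 / 0.53 = 0.198849…

0.1988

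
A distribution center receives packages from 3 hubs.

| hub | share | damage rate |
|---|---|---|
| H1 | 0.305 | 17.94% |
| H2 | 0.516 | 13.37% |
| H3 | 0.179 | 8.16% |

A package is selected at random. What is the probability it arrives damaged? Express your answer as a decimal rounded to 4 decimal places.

P(D) = P(D|H1)·P(H1) + P(D|H2)·P(H2) + P(D|H3)·P(H3)
      = 0.1794·0.305 + 0.1337·0.516 + 0.0816·0.179
      = 0.054717 + 0.0689892 + 0.0146064 = 0.1383126

P(D) ≈ 0.1383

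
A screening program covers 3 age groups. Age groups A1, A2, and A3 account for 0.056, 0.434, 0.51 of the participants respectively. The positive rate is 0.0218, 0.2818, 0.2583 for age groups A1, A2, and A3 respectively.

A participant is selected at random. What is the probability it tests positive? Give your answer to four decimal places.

0.2553

Using total probability over the partition,
P(T) = P(T|A1)·P(A1) + P(T|A2)·P(A2) + P(T|A3)·P(A3)
      = 0.0218·0.056 + 0.2818·0.434 + 0.2583·0.51
      = 0.0012208 + 0.1223012 + 0.131733 = 0.255255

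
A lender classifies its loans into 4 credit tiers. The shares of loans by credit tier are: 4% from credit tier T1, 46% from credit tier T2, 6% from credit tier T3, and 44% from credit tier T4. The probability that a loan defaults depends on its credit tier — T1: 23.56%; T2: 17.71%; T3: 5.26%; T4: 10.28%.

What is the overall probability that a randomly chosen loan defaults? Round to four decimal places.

0.1393

P(D) = P(D|T1)·P(T1) + P(D|T2)·P(T2) + P(D|T3)·P(T3) + P(D|T4)·P(T4)
      = 0.2356·0.04 + 0.1771·0.46 + 0.0526·0.06 + 0.1028·0.44
      = 0.009424 + 0.081466 + 0.003156 + 0.045232 = 0.139278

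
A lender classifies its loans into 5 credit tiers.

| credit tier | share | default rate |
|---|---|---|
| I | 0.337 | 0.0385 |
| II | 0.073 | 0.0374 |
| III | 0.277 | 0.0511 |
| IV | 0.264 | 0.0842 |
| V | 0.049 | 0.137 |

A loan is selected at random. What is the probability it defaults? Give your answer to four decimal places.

P(D) = P(D|I)·P(I) + P(D|II)·P(II) + P(D|III)·P(III) + P(D|IV)·P(IV) + P(D|V)·P(V)
      = 0.0385·0.337 + 0.0374·0.073 + 0.0511·0.277 + 0.0842·0.264 + 0.137·0.049
      = 0.0129745 + 0.0027302 + 0.0141547 + 0.0222288 + 0.006713 = 0.0588012

P(D) ≈ 0.0588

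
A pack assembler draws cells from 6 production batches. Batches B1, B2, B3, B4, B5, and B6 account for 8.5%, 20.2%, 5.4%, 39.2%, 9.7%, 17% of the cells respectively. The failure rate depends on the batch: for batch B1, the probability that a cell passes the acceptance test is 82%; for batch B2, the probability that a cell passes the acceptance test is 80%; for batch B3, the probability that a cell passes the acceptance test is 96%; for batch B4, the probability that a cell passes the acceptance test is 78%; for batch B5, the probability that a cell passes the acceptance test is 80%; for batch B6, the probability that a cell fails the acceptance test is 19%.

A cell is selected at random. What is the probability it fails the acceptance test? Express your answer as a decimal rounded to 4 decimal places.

P(F|B1) = 1 − 0.82 = 0.18.
P(F|B2) = 1 − 0.8 = 0.2.
P(F|B3) = 1 − 0.96 = 0.04.
P(F|B4) = 1 − 0.78 = 0.22.
P(F|B5) = 1 − 0.8 = 0.2.
P(F) = P(F|B1)·P(B1) + P(F|B2)·P(B2) + P(F|B3)·P(B3) + P(F|B4)·P(B4) + P(F|B5)·P(B5) + P(F|B6)·P(B6)
      = 0.18·0.085 + 0.2·0.202 + 0.04·0.054 + 0.22·0.392 + 0.2·0.097 + 0.19·0.17
      = 0.0153 + 0.0404 + 0.00216 + 0.08624 + 0.0194 + 0.0323 = 0.1958

0.1958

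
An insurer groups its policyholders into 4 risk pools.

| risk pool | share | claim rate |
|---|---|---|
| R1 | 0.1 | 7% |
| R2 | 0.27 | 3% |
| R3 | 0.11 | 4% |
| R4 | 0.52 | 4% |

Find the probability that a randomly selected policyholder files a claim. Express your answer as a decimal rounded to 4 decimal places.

P(C) ≈ 0.0403

P(C) = P(C|R1)·P(R1) + P(C|R2)·P(R2) + P(C|R3)·P(R3) + P(C|R4)·P(R4)
      = 0.07·0.1 + 0.03·0.27 + 0.04·0.11 + 0.04·0.52
      = 0.007 + 0.0081 + 0.0044 + 0.0208 = 0.0403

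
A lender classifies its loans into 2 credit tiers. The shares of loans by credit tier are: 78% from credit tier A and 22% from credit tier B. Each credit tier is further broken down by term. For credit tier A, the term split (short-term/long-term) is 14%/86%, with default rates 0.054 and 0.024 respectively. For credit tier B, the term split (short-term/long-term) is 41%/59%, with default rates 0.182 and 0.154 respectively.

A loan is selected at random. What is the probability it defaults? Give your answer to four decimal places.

P(D|A) = 0.14·0.054 + 0.86·0.024 = 0.00756 + 0.02064 = 0.0282
P(D|B) = 0.41·0.182 + 0.59·0.154 = 0.07462 + 0.09086 = 0.16548
Then overall,
P(D) = 0.78·0.0282 + 0.22·0.16548
      = 0.021996 + 0.0364056 = 0.0584016

0.0584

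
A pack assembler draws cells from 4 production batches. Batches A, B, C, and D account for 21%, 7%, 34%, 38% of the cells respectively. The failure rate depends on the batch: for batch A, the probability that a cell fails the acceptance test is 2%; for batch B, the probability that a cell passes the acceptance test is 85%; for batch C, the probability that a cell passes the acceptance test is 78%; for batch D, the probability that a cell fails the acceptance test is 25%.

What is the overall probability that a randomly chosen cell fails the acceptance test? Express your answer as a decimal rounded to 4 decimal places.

P(F|B) = 1 − 0.85 = 0.15.
P(F|C) = 1 − 0.78 = 0.22.
Summing over the partition,
P(F) = P(F|A)·P(A) + P(F|B)·P(B) + P(F|C)·P(C) + P(F|D)·P(D)
      = 0.02·0.21 + 0.15·0.07 + 0.22·0.34 + 0.25·0.38
      = 0.0042 + 0.0105 + 0.0748 + 0.095 = 0.1845

0.1845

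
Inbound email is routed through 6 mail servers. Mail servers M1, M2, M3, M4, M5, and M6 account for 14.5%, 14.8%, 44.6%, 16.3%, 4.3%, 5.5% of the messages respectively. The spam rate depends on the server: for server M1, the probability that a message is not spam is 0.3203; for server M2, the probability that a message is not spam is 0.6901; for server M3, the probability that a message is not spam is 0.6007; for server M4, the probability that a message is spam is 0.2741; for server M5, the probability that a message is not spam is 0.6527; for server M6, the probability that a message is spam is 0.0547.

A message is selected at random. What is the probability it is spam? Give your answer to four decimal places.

P(S) ≈ 0.3851

P(S|M1) = 1 − 0.3203 = 0.6797.
P(S|M2) = 1 − 0.6901 = 0.3099.
P(S|M3) = 1 − 0.6007 = 0.3993.
P(S|M5) = 1 − 0.6527 = 0.3473.
By the law of total probability,
P(S) = P(S|M1)·P(M1) + P(S|M2)·P(M2) + P(S|M3)·P(M3) + P(S|M4)·P(M4) + P(S|M5)·P(M5) + P(S|M6)·P(M6)
      = 0.6797·0.145 + 0.3099·0.148 + 0.3993·0.446 + 0.2741·0.163 + 0.3473·0.043 + 0.0547·0.055
      = 0.0985565 + 0.0458652 + 0.1780878 + 0.0446783 + 0.0149339 + 0.0030085 = 0.3851302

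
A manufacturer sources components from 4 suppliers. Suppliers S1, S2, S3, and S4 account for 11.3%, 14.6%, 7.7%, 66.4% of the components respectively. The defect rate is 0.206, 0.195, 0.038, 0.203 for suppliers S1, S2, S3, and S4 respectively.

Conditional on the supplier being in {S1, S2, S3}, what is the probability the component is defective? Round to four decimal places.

Let S = {S1, S2, S3}.
P(S) = 0.113 + 0.146 + 0.077 = 0.336.
P(D ∩ S) = 0.206·0.113 + 0.195·0.146 + 0.038·0.077 = 0.023278 + 0.02847 + 0.002926 = 0.054674.
P(D | S) = 0.054674 / 0.336 = 0.162720…

P(D|S) ≈ 0.1627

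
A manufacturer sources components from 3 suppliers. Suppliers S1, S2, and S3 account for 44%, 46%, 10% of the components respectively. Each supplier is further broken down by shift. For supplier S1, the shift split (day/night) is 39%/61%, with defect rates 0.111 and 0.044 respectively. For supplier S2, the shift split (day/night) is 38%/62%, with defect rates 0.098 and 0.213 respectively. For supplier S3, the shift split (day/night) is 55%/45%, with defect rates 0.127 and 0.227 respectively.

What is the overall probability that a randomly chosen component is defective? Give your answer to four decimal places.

P(D|S1) = 0.39·0.111 + 0.61·0.044 = 0.04329 + 0.02684 = 0.07013
P(D|S2) = 0.38·0.098 + 0.62·0.213 = 0.03724 + 0.13206 = 0.1693
P(D|S3) = 0.55·0.127 + 0.45·0.227 = 0.06985 + 0.10215 = 0.172
Then overall,
P(D) = 0.44·0.07013 + 0.46·0.1693 + 0.1·0.172
      = 0.0308572 + 0.077878 + 0.0172 = 0.1259352

0.1259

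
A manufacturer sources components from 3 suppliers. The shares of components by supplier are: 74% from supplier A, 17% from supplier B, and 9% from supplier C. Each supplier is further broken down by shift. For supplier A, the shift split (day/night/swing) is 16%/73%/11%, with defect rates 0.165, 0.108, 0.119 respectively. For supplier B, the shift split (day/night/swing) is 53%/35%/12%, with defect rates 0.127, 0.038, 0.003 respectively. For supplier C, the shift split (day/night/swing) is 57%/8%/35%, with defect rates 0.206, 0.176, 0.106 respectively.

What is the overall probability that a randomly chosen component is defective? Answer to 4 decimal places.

0.1165

P(D|A) = 0.16·0.165 + 0.73·0.108 + 0.11·0.119 = 0.0264 + 0.07884 + 0.01309 = 0.11833
P(D|B) = 0.53·0.127 + 0.35·0.038 + 0.12·0.003 = 0.06731 + 0.0133 + 0.00036 = 0.08097
P(D|C) = 0.57·0.206 + 0.08·0.176 + 0.35·0.106 = 0.11742 + 0.01408 + 0.0371 = 0.1686
Then overall,
P(D) = 0.74·0.11833 + 0.17·0.08097 + 0.09·0.1686
      = 0.0875642 + 0.0137649 + 0.015174 = 0.1165031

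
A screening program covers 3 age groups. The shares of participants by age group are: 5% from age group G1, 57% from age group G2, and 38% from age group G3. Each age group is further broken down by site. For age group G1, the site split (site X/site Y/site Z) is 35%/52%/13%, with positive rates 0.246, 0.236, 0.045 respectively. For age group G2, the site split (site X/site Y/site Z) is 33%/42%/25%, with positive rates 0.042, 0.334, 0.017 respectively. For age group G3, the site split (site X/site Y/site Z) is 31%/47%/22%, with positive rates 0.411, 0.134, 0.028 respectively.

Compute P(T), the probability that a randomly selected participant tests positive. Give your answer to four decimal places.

P(T) ≈ 0.1757

P(T|G1) = 0.35·0.246 + 0.52·0.236 + 0.13·0.045 = 0.0861 + 0.12272 + 0.00585 = 0.21467
P(T|G2) = 0.33·0.042 + 0.42·0.334 + 0.25·0.017 = 0.01386 + 0.14028 + 0.00425 = 0.15839
P(T|G3) = 0.31·0.411 + 0.47·0.134 + 0.22·0.028 = 0.12741 + 0.06298 + 0.00616 = 0.19655
By total probability over the outer partition,
P(T) = 0.05·0.21467 + 0.57·0.15839 + 0.38·0.19655
      = 0.0107335 + 0.0902823 + 0.074689 = 0.1757048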